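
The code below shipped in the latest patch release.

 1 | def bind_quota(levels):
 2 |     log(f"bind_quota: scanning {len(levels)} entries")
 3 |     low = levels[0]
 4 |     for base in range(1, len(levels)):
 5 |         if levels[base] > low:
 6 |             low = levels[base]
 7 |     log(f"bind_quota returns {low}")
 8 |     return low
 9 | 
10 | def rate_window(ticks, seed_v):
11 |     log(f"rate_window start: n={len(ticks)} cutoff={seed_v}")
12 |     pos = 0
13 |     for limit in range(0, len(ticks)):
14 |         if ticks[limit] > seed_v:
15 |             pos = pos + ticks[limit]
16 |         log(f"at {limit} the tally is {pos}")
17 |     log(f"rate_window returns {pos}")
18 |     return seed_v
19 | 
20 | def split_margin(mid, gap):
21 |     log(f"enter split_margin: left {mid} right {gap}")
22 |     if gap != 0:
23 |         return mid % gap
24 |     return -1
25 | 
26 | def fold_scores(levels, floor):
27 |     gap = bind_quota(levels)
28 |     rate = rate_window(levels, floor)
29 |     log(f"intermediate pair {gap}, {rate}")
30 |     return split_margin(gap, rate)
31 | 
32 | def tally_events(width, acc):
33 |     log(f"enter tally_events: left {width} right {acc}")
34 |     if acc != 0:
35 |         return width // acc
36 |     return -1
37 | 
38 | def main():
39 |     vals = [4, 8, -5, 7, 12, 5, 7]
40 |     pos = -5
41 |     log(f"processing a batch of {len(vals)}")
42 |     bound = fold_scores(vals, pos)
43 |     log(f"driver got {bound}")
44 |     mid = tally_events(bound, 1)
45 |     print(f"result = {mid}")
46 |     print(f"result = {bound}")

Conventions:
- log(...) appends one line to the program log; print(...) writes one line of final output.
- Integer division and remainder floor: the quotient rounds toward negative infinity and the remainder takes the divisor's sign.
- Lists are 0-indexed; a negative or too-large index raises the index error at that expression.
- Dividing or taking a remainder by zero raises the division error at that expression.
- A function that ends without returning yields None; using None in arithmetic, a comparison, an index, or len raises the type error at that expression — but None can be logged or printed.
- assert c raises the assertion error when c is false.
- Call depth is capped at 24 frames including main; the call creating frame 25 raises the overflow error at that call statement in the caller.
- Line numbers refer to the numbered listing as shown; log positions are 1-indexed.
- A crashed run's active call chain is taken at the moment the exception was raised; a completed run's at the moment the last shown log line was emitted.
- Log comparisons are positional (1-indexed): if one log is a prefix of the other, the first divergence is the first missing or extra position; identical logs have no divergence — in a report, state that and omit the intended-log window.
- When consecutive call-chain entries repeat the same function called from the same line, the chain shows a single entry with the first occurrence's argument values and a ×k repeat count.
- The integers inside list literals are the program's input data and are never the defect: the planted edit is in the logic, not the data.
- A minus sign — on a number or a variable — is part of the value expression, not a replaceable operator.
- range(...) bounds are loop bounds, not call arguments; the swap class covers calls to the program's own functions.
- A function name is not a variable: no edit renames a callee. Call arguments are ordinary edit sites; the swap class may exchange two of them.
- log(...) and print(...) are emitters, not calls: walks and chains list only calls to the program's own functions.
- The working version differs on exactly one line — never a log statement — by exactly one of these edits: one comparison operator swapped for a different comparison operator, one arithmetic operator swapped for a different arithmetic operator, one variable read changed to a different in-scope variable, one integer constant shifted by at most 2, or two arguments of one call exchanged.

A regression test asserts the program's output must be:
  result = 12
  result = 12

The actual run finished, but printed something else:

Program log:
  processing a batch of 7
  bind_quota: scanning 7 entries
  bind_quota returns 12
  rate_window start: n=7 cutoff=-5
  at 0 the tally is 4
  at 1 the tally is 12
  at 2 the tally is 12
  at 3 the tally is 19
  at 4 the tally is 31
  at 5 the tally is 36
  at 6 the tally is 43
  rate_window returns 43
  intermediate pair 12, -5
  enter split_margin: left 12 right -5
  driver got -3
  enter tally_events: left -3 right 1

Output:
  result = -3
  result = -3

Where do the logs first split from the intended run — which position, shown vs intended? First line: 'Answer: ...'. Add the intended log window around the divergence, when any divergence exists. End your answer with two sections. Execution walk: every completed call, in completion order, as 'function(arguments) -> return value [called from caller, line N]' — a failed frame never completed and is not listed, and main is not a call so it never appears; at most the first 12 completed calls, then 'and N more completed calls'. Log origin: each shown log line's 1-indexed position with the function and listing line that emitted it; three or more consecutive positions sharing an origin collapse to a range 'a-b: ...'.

Answer: position 13 — shown 'intermediate pair 12, -5', intended 'intermediate pair 12, 43'.
Intended log window:
  11: at 6 the tally is 43
  12: rate_window returns 43
  13: intermediate pair 12, 43
  14: enter split_margin: left 12 right 43
Execution walk:
  bind_quota([4, 8, -5, 7, 12, 5, 7]) -> 12  [called from fold_scores, line 27]
  rate_window([4, 8, -5, 7, 12, 5, 7], -5) -> -5  [called from fold_scores, line 28]
  split_margin(12, -5) -> -3  [called from fold_scores, line 30]
  fold_scores([4, 8, -5, 7, 12, 5, 7], -5) -> -3  [called from main, line 42]
  tally_events(-3, 1) -> -3  [called from main, line 44]
Origin of each log line:
  1: emitted by main (line 41)
  2: emitted by bind_quota (line 2)
  3: emitted by bind_quota (line 7)
  4: emitted by rate_window (line 11)
  5-11: emitted by rate_window (line 16)
  12: emitted by rate_window (line 17)
  13: emitted by fold_scores (line 29)
  14: emitted by split_margin (line 21)
  15: emitted by main (line 43)
  16: emitted by tally_events (line 33)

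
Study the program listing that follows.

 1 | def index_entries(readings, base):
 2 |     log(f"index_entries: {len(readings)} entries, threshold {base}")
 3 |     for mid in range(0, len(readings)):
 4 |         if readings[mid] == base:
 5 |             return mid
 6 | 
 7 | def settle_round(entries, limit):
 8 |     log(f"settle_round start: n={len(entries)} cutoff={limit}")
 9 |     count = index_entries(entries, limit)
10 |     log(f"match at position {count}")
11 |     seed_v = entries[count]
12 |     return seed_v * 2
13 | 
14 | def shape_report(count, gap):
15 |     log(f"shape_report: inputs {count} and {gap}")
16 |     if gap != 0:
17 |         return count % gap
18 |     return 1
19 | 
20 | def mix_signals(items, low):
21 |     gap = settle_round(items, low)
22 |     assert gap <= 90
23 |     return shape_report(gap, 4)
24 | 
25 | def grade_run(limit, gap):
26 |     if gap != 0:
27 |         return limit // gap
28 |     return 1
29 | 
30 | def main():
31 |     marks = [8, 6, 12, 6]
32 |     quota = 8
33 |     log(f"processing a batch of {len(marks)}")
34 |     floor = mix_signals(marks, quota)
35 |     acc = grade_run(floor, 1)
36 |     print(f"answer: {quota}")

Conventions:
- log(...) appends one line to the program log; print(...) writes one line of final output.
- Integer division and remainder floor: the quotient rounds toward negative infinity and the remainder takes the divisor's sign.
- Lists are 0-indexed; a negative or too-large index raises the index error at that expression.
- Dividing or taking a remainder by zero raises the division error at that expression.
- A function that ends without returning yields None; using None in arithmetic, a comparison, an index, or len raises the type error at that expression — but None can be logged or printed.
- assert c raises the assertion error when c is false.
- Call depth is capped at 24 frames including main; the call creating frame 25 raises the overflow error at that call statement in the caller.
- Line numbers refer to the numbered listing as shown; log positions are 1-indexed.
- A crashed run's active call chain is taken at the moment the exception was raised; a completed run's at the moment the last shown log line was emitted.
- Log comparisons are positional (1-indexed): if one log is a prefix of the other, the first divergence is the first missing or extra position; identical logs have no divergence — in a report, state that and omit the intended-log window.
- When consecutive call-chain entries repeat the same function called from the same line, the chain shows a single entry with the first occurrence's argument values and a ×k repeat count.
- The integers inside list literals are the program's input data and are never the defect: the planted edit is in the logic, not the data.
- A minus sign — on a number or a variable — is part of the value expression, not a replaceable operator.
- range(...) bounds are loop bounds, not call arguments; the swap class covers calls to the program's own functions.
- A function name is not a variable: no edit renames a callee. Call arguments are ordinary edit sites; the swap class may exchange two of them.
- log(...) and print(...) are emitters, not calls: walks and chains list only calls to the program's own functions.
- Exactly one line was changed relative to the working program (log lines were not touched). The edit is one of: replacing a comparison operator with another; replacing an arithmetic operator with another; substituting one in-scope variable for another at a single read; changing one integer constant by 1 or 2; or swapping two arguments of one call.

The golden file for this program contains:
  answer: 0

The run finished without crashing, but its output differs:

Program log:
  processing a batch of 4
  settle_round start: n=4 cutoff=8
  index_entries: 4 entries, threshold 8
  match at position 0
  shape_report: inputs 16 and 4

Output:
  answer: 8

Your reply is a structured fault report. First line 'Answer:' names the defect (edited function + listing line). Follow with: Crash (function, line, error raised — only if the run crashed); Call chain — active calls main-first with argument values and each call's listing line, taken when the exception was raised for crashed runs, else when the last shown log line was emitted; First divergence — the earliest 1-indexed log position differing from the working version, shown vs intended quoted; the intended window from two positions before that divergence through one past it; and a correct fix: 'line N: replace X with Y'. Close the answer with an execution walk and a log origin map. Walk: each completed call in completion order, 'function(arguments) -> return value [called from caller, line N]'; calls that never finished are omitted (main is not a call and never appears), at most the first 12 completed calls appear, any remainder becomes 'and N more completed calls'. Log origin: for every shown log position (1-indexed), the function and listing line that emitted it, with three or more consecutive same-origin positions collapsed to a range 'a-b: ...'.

Answer: the defect is in main at line 36.
Key observation: The logs agree in full; only the final output differs.
Call chain: main -> mix_signals([8, 6, 12, 6], 8) (called at line 34) -> shape_report(16, 4) (called at line 23).
First divergence: there is none — every log position agrees.
Execution walk:
  index_entries([8, 6, 12, 6], 8) -> 0  [called from settle_round, line 9]
  settle_round([8, 6, 12, 6], 8) -> 16  [called from mix_signals, line 21]
  shape_report(16, 4) -> 0  [called from mix_signals, line 23]
  mix_signals([8, 6, 12, 6], 8) -> 0  [called from main, line 34]
  grade_run(0, 1) -> 0  [called from main, line 35]
Log origins:
  1: logged in main at line 33
  2: logged in settle_round at line 8
  3: logged in index_entries at line 2
  4: logged in settle_round at line 10
  5: logged in shape_report at line 15
A correct fix: line 36: replace `quota` with `acc`.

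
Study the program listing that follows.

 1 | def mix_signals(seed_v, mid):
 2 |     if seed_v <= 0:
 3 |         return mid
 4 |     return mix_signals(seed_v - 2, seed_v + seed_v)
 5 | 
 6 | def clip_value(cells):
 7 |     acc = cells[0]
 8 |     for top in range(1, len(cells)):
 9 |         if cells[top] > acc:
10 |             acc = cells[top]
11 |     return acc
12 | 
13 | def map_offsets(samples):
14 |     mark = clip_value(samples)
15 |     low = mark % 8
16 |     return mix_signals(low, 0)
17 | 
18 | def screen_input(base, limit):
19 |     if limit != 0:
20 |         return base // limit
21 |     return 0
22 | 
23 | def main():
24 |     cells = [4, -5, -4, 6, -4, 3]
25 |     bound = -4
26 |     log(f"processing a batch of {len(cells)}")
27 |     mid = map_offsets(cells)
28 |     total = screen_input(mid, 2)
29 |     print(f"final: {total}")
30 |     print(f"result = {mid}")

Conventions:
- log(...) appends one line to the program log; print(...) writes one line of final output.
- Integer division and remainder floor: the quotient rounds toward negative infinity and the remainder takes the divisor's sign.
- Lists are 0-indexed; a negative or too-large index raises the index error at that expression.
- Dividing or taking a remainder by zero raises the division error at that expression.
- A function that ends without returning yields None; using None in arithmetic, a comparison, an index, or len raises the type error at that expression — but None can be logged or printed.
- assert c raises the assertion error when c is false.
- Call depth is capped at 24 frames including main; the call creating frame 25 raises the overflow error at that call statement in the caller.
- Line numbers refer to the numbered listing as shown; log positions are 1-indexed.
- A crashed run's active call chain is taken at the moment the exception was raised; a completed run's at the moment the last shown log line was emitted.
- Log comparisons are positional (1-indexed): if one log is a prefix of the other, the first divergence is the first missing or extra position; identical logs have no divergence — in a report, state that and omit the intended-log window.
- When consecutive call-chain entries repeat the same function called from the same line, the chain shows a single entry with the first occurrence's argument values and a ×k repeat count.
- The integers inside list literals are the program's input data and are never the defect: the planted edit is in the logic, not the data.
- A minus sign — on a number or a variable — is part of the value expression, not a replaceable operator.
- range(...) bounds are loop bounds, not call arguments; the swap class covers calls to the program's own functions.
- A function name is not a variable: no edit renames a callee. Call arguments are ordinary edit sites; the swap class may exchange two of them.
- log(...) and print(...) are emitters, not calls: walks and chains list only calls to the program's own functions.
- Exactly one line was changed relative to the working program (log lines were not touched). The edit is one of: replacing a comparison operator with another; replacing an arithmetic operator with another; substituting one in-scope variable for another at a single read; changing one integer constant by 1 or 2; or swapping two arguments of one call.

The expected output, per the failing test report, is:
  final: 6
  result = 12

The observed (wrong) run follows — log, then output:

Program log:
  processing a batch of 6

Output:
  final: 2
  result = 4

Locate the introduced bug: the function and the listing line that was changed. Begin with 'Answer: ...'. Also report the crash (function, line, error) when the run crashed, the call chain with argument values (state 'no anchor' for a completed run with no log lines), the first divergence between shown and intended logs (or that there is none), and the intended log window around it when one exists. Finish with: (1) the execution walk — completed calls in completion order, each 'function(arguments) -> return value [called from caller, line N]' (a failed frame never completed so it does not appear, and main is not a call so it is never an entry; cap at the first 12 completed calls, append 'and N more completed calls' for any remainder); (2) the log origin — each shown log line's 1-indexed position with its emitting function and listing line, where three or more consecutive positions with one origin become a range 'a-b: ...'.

Answer: the defect is in mix_signals at line 4.
The tell: The two runs log identically and part ways only at the printed values.
Call chain: main.
First divergence: none; the two logs match at every position.
Execution walk:
  clip_value([4, -5, -4, 6, -4, 3]) -> 6  [called from map_offsets, line 14]
  mix_signals(0, 4) -> 4  [called from mix_signals, line 4]
  mix_signals(2, 8) -> 4  [called from mix_signals, line 4]
  mix_signals(4, 12) -> 4  [called from mix_signals, line 4]
  mix_signals(6, 0) -> 4  [called from map_offsets, line 16]
  map_offsets([4, -5, -4, 6, -4, 3]) -> 4  [called from main, line 27]
  screen_input(4, 2) -> 2  [called from main, line 28]
Log origin:
  1: logged in main at line 26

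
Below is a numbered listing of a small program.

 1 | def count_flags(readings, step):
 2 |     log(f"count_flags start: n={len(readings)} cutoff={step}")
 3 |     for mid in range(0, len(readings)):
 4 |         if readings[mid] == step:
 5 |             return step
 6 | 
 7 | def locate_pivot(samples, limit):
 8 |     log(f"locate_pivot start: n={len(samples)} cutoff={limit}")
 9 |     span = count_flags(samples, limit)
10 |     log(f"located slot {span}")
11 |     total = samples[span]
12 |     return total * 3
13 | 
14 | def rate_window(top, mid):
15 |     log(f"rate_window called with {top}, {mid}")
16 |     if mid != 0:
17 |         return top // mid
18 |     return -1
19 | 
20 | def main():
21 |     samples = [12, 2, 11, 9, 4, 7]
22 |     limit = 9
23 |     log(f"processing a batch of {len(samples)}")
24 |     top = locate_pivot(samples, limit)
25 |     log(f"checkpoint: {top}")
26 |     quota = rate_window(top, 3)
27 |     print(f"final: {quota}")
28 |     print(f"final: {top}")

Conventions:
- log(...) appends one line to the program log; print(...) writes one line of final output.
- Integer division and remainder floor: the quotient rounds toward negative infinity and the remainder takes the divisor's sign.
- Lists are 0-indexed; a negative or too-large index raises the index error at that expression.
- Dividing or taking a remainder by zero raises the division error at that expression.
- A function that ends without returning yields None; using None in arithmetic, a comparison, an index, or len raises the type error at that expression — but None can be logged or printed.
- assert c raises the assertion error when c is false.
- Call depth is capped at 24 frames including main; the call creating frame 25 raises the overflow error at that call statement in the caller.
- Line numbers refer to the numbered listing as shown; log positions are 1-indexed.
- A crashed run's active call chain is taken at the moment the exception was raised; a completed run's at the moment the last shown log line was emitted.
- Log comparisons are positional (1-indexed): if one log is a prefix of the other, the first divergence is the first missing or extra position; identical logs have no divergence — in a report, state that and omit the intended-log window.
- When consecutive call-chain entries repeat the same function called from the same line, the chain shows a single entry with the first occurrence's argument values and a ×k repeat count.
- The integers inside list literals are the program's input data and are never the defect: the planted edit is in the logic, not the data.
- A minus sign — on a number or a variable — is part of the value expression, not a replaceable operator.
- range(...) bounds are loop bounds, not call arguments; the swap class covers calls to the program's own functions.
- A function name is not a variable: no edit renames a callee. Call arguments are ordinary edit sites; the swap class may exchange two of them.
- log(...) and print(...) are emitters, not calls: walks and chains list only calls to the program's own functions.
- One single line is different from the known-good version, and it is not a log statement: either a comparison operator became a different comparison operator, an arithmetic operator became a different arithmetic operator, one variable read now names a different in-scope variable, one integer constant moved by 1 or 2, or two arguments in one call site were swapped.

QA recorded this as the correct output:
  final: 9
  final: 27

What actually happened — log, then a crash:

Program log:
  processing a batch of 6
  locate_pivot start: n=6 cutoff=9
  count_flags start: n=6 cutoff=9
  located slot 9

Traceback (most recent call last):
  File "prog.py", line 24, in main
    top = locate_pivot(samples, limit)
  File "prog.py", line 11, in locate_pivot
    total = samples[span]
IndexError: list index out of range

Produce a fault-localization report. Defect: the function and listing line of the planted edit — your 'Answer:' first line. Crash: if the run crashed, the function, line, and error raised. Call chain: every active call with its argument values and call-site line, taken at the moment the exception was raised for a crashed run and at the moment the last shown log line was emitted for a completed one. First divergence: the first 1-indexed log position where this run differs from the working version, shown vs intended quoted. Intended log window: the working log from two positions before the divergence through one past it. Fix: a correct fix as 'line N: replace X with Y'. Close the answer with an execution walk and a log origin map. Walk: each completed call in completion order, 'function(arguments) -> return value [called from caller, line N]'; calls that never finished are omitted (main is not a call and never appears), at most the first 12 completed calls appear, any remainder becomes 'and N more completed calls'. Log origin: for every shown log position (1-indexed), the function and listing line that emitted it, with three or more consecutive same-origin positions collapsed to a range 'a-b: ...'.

Answer: the defect is in count_flags at line 5.
Key fact: The log first diverges at position 4: the faulty run prints 'located slot 9' where the working version prints 'located slot 3'.
Crash: locate_pivot, line 11, IndexError.
Call chain: main -> locate_pivot([12, 2, 11, 9, 4, 7], 9) (called at line 24).
First divergence: position 4; shown 'located slot 9' vs intended 'located slot 3'.
Intended log window:
  2: locate_pivot start: n=6 cutoff=9
  3: count_flags start: n=6 cutoff=9
  4: located slot 3
  5: checkpoint: 27
Execution walk:
  count_flags([12, 2, 11, 9, 4, 7], 9) -> 9  [called from locate_pivot, line 9]
Log line origins:
  1 — main, line 23
  2 — locate_pivot, line 8
  3 — count_flags, line 2
  4 — locate_pivot, line 10
A correct fix: line 5: replace `step` with `mid`.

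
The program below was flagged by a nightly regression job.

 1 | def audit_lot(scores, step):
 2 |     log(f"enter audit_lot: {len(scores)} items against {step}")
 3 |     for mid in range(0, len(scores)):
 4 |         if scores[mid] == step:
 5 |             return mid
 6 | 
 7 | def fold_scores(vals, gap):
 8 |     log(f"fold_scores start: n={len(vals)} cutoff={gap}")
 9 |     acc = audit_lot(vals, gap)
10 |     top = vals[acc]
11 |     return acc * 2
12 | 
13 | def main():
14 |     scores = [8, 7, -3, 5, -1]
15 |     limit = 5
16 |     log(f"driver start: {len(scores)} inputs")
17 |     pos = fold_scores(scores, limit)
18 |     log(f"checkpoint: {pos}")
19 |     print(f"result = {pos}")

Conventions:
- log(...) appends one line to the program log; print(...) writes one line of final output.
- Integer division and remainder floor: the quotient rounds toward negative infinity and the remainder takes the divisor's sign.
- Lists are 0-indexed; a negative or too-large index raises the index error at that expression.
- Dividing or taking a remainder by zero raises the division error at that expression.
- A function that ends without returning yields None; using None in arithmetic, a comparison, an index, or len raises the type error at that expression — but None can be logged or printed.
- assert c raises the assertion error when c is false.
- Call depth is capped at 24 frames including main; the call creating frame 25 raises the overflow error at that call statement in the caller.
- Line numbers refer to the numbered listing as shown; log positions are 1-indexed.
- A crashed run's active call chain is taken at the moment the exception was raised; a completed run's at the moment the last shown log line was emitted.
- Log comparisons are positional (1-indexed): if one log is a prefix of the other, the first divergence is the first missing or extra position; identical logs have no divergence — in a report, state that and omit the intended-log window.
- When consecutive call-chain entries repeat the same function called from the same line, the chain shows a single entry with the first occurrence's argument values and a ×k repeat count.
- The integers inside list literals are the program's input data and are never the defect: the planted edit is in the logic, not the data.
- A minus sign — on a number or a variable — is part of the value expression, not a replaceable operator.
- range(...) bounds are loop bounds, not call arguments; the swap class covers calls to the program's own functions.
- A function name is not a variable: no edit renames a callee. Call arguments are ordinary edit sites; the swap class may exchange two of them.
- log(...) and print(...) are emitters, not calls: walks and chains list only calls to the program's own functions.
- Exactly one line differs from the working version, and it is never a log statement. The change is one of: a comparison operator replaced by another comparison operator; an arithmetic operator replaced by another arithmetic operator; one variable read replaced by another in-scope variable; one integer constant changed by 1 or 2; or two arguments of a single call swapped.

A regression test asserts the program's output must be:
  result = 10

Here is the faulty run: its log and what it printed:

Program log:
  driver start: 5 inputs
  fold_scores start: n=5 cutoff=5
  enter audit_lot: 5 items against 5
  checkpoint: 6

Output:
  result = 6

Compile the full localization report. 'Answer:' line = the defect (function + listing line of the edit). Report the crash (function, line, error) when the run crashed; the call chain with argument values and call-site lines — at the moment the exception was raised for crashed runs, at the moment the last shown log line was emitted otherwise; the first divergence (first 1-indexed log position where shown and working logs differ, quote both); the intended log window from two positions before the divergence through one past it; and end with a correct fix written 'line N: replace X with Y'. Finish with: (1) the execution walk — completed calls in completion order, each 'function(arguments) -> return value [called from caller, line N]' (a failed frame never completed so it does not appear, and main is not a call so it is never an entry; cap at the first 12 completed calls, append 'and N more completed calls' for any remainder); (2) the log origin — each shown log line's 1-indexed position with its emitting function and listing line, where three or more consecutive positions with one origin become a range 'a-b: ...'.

Answer: the defect is in fold_scores at line 11.
Key fact: The log first diverges at position 4: the faulty run prints 'checkpoint: 6' where the working version prints 'checkpoint: 10'.
Call chain: main.
First divergence: position 4; shown 'checkpoint: 6' vs intended 'checkpoint: 10'.
Intended log window:
  2: fold_scores start: n=5 cutoff=5
  3: enter audit_lot: 5 items against 5
  4: checkpoint: 10
Execution walk:
  audit_lot([8, 7, -3, 5, -1], 5) -> 3  [called from fold_scores, line 9]
  fold_scores([8, 7, -3, 5, -1], 5) -> 6  [called from main, line 17]
Log line origins:
  1: from main, line 16
  2: from fold_scores, line 8
  3: from audit_lot, line 2
  4: from main, line 18
A correct fix: line 11: replace `acc` with `top`.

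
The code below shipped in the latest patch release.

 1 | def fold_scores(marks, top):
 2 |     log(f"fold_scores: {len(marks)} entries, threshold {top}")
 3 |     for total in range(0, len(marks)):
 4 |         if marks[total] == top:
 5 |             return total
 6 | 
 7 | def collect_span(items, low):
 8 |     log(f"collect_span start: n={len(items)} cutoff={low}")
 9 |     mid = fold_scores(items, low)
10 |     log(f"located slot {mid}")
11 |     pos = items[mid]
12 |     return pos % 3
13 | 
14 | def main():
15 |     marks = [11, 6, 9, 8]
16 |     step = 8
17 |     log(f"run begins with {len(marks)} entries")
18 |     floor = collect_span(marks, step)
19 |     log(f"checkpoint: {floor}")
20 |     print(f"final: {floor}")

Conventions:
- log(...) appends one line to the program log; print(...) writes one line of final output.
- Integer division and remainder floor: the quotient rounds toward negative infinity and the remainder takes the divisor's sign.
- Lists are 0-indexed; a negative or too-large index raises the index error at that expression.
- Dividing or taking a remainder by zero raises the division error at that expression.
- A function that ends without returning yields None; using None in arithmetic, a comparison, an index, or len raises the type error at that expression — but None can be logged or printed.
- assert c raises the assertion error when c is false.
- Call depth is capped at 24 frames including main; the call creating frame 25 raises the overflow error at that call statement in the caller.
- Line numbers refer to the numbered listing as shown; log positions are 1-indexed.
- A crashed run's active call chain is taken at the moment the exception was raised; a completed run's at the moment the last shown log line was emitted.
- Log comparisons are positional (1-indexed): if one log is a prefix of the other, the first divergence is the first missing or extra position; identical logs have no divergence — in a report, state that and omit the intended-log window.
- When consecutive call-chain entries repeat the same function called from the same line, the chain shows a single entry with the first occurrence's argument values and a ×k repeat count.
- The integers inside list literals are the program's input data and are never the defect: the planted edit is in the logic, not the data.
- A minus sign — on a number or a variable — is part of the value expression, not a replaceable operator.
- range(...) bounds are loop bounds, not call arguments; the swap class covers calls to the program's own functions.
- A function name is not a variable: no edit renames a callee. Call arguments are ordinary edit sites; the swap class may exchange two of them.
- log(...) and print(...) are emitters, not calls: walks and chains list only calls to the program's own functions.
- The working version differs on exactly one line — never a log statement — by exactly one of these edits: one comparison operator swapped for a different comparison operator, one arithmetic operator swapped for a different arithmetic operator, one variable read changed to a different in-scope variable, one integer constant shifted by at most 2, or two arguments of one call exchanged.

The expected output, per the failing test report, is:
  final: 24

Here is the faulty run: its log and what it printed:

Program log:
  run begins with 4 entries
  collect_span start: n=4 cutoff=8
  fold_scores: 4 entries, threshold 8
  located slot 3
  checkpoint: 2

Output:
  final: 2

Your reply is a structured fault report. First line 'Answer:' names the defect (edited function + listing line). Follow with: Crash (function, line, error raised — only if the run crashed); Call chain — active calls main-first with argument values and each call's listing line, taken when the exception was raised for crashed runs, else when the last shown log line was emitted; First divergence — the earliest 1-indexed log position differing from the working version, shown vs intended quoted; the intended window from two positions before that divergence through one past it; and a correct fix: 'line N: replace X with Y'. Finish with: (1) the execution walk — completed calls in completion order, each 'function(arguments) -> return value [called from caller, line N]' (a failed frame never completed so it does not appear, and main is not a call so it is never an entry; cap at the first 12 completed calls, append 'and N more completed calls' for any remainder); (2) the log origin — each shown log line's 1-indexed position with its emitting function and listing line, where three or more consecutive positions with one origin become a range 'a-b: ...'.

Answer: the defect is in collect_span at line 12.
Core observation: Log line 5 is where behavior first shows: 'checkpoint: 2' appears instead of 'checkpoint: 24'.
Call chain: main.
First divergence: position 5; shown 'checkpoint: 2' vs intended 'checkpoint: 24'.
Intended log window:
  3: fold_scores: 4 entries, threshold 8
  4: located slot 3
  5: checkpoint: 24
Execution walk:
  fold_scores([11, 6, 9, 8], 8) -> 3  [called from collect_span, line 9]
  collect_span([11, 6, 9, 8], 8) -> 2  [called from main, line 18]
Log origins:
  1: emitted by main (line 17)
  2: emitted by collect_span (line 8)
  3: emitted by fold_scores (line 2)
  4: emitted by collect_span (line 10)
  5: emitted by main (line 19)
A correct fix: line 12: replace `%` with `*`.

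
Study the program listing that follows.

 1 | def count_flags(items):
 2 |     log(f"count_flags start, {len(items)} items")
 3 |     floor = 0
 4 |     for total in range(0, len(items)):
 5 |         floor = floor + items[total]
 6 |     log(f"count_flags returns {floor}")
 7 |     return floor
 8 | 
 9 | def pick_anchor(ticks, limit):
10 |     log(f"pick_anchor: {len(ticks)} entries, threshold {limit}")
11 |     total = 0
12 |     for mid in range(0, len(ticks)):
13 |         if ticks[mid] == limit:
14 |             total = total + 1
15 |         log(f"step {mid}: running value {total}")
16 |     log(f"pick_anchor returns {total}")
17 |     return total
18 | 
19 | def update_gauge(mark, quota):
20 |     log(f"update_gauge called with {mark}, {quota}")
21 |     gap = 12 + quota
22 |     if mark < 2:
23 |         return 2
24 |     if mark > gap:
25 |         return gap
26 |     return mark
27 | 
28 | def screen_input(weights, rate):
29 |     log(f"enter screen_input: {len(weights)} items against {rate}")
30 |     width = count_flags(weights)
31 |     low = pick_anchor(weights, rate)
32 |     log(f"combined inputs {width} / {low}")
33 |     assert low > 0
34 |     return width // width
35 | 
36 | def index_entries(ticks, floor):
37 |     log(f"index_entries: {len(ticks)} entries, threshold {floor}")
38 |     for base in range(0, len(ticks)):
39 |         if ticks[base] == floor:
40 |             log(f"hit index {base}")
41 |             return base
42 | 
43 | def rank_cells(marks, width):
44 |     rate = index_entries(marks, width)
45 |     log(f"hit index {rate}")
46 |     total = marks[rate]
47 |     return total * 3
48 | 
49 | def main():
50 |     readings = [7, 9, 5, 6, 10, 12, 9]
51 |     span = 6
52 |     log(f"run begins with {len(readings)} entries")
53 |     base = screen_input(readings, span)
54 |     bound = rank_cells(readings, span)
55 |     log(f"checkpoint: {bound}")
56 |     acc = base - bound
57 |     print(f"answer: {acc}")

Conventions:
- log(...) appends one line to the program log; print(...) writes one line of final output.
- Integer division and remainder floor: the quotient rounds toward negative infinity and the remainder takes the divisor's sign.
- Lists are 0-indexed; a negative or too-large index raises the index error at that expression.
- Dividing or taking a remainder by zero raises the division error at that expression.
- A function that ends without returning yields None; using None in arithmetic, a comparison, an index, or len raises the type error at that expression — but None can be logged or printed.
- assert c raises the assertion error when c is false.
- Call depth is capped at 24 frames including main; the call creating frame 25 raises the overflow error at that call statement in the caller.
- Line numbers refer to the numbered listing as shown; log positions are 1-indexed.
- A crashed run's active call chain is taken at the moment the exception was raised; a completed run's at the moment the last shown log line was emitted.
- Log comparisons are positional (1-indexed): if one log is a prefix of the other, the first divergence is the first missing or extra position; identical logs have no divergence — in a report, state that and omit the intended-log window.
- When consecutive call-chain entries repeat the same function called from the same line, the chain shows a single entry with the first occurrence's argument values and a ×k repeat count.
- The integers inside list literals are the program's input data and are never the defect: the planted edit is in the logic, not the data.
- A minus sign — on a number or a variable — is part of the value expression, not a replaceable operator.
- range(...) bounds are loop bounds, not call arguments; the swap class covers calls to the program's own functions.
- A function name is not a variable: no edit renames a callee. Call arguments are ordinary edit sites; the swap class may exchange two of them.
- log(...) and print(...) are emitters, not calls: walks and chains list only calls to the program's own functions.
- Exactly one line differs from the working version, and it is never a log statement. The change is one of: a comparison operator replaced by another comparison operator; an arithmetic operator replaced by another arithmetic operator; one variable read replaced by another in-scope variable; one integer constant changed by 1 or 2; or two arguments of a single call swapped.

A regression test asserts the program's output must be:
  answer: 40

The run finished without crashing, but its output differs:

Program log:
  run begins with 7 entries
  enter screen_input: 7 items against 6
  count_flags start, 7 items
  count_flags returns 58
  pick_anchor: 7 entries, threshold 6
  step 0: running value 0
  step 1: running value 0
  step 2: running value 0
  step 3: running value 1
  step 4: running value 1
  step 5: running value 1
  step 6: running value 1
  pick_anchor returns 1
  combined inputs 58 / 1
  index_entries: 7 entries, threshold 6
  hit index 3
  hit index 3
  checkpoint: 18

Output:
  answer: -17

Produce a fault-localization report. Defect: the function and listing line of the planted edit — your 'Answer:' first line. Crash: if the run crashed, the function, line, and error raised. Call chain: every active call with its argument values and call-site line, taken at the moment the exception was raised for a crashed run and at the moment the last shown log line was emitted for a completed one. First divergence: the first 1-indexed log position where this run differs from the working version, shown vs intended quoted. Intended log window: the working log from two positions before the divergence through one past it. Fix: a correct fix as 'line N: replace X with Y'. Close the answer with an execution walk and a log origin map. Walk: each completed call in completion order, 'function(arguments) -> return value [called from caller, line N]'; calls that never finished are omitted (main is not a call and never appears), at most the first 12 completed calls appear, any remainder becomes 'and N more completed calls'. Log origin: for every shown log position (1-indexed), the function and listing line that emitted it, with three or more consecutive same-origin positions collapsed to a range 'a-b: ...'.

Answer: the defect is in screen_input at line 34.
Key fact: No log line changed; the fault shows up purely in the output.
Call chain: main.
First divergence: there is none — every log position agrees.
Execution walk:
  count_flags([7, 9, 5, 6, 10, 12, 9]) -> 58  [called from screen_input, line 30]
  pick_anchor([7, 9, 5, 6, 10, 12, 9], 6) -> 1  [called from screen_input, line 31]
  screen_input([7, 9, 5, 6, 10, 12, 9], 6) -> 1  [called from main, line 53]
  index_entries([7, 9, 5, 6, 10, 12, 9], 6) -> 3  [called from rank_cells, line 44]
  rank_cells([7, 9, 5, 6, 10, 12, 9], 6) -> 18  [called from main, line 54]
Log origin:
  1: from main, line 52
  2: from screen_input, line 29
  3: from count_flags, line 2
  4: from count_flags, line 6
  5: from pick_anchor, line 10
  6-12: from pick_anchor, line 15
  13: from pick_anchor, line 16
  14: from screen_input, line 32
  15: from index_entries, line 37
  16: from index_entries, line 40
  17: from rank_cells, line 45
  18: from main, line 55
A correct fix: line 34: replace `width // width` with `width // low`.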